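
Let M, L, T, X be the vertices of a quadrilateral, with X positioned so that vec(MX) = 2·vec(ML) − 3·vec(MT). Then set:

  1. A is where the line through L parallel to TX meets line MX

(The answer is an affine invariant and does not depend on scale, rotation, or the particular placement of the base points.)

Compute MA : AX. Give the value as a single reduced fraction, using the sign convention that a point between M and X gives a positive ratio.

Choose coordinates M = (0, 0), L = (1, 0), T = (0, 1), X = (2, -3).
1. A is where the line through L parallel to TX meets line MX ⇒ A = (4, -6)
A = M + t·(X−M) with t = 2, so MA:AX = t:(1−t) = 2:-1

MA:AX = -2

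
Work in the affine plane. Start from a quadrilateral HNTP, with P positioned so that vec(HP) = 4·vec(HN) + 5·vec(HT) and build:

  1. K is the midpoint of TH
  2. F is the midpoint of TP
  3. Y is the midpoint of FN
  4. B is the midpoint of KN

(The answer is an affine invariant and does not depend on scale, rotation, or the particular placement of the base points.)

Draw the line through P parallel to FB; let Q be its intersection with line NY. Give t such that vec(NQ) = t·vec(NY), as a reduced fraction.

Assign H = (0, 0), N = (1, 0), T = (0, 1), P = (4, 5) — the answer is frame-independent, so this choice is without loss of generality.
1. K is the midpoint of TH ⇒ K = (0, 1/2)
2. F is the midpoint of TP ⇒ F = (2, 3)
3. Y is the midpoint of FN ⇒ Y = (3/2, 3/2)
4. B is the midpoint of KN ⇒ B = (1/2, 1/4)
through P parallel to FB: direction (-3/2, -11/4); meets NY at Q = (4/7, -9/7)
Q = N + t·(Y−N) with t = -6/7

t = -6/7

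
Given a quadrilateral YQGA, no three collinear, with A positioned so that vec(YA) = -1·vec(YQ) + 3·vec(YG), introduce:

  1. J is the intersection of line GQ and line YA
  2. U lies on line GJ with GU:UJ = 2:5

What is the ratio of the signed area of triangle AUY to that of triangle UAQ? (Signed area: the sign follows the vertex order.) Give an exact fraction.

[AUY]:[UAQ] = 5/8

Choose coordinates Y = (0, 0), Q = (1, 0), G = (0, 1), A = (-1, 3).
1. J is the intersection of line GQ and line YA ⇒ J = (-1/2, 3/2)
2. U lies on line GJ with GU:UJ = 2:5 ⇒ U = (-1/7, 8/7)
2·[AUY] = -5/7, 2·[UAQ] = -8/7
[AUY]:[UAQ] = -5/7:-8/7 = 5/8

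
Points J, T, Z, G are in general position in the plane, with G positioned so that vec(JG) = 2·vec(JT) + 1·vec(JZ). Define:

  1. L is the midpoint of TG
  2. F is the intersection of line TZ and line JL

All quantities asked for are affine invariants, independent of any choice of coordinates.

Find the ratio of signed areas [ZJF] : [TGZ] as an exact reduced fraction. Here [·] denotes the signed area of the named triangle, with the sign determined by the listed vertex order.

Set J = (0, 0), T = (1, 0), Z = (0, 1), G = (2, 1); any affine frame gives the same invariant.
1. L is the midpoint of TG ⇒ L = (3/2, 1/2)
2. F is the intersection of line TZ and line JL ⇒ F = (3/4, 1/4)
2·[ZJF] = 3/4, 2·[TGZ] = 2
[ZJF]:[TGZ] = 3/4:2 = 3/8

[ZJF]:[TGZ] = 3/8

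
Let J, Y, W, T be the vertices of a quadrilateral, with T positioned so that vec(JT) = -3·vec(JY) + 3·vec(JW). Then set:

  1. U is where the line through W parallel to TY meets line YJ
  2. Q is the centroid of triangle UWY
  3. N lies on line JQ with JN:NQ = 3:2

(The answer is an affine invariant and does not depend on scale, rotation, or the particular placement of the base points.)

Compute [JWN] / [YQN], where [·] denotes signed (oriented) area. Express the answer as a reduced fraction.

[JWN]:[YQN] = -7/2

Assign J = (0, 0), Y = (1, 0), W = (0, 1), T = (-3, 3) — the answer is frame-independent, so this choice is without loss of generality.
1. U is where the line through W parallel to TY meets line YJ ⇒ U = (4/3, 0)
2. Q is the centroid of triangle UWY ⇒ Q = (7/9, 1/3)
3. N lies on line JQ with JN:NQ = 3:2 ⇒ N = (7/15, 1/5)
2·[JWN] = -7/15, 2·[YQN] = 2/15
[JWN]:[YQN] = -7/15:2/15 = -7/2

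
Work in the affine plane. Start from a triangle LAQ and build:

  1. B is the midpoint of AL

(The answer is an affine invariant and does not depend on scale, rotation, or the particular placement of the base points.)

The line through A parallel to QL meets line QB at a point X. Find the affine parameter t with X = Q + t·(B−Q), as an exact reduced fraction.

t = 2

Choose coordinates L = (0, 0), A = (1, 0), Q = (0, 1).
1. B is the midpoint of AL ⇒ B = (1/2, 0)
through A parallel to QL: direction (0, -1); meets QB at X = (1, -1)
X = Q + t·(B−Q) with t = 2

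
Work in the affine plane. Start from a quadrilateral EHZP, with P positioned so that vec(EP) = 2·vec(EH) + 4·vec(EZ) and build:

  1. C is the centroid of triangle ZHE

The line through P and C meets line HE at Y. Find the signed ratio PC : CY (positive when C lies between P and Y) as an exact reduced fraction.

Choose coordinates E = (0, 0), H = (1, 0), Z = (0, 1), P = (2, 4).
1. C is the centroid of triangle ZHE ⇒ C = (1/3, 1/3)
line PC meets HE at Y = (2/11, 0)
C = P + t·(Y−P) with t = 11/12, so PC:CY = 11/12:1/12

PC:CY = 11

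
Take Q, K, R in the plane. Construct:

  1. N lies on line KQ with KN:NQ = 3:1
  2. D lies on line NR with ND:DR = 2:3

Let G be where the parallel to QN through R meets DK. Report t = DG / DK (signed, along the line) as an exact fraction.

Work in coordinates with Q = (0, 0), K = (1, 0), R = (0, 1).
1. N lies on line KQ with KN:NQ = 3:1 ⇒ N = (1/4, 0)
2. D lies on line NR with ND:DR = 2:3 ⇒ D = (3/20, 2/5)
through R parallel to QN: direction (1/4, 0); meets DK at G = (-9/8, 1)
G = D + t·(K−D) with t = -3/2

t = -3/2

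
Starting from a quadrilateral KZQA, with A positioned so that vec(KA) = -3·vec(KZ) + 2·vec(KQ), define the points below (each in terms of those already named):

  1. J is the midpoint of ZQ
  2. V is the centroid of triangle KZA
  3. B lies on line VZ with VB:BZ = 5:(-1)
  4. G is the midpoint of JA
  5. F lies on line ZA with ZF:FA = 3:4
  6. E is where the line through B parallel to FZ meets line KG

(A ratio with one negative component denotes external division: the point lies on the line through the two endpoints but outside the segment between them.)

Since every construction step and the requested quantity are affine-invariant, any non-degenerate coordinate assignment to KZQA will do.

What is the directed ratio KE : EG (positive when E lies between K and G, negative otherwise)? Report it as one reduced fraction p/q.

KE:EG = 13/2

Work in coordinates with K = (0, 0), Z = (1, 0), Q = (0, 1), A = (-3, 2).
1. J is the midpoint of ZQ ⇒ J = (1/2, 1/2)
2. V is the centroid of triangle KZA ⇒ V = (-2/3, 2/3)
3. B lies on line VZ with VB:BZ = 5:(-1) ⇒ B = (17/12, -1/6)
4. G is the midpoint of JA ⇒ G = (-5/4, 5/4)
5. F lies on line ZA with ZF:FA = 3:4 ⇒ F = (-5/7, 6/7)
6. E is where the line through B parallel to FZ meets line KG ⇒ E = (-13/12, 13/12)
E = K + t·(G−K) with t = 13/15, so KE:EG = t:(1−t) = 13/15:2/15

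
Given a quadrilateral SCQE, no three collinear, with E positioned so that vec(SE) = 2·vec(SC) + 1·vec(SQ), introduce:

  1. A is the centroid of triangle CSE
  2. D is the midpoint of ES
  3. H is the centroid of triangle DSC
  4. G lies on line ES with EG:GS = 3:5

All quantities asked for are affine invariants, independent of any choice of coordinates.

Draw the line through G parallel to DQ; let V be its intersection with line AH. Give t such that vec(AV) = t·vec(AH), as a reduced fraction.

Choose coordinates S = (0, 0), C = (1, 0), Q = (0, 1), E = (2, 1).
1. A is the centroid of triangle CSE ⇒ A = (1, 1/3)
2. D is the midpoint of ES ⇒ D = (1, 1/2)
3. H is the centroid of triangle DSC ⇒ H = (2/3, 1/6)
4. G lies on line ES with EG:GS = 3:5 ⇒ G = (5/4, 5/8)
through G parallel to DQ: direction (-1, 1/2); meets AH at V = (17/12, 13/24)
V = A + t·(H−A) with t = -5/4

t = -5/4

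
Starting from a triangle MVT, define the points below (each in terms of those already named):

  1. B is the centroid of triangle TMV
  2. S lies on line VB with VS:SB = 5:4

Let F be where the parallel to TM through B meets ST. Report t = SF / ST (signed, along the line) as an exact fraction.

t = 8/17

Assign M = (0, 0), V = (1, 0), T = (0, 1) — the answer is frame-independent, so this choice is without loss of generality.
1. B is the centroid of triangle TMV ⇒ B = (1/3, 1/3)
2. S lies on line VB with VS:SB = 5:4 ⇒ S = (17/27, 5/27)
through B parallel to TM: direction (0, -1); meets ST at F = (1/3, 29/51)
F = S + t·(T−S) with t = 8/17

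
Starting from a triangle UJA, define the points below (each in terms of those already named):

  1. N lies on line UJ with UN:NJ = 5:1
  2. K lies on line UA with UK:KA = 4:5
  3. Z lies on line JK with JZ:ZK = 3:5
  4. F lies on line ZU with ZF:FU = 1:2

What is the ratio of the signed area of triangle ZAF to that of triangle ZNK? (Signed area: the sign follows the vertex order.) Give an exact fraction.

[ZAF]:[ZNK] = -9/2

Choose coordinates U = (0, 0), J = (1, 0), A = (0, 1).
1. N lies on line UJ with UN:NJ = 5:1 ⇒ N = (5/6, 0)
2. K lies on line UA with UK:KA = 4:5 ⇒ K = (0, 4/9)
3. Z lies on line JK with JZ:ZK = 3:5 ⇒ Z = (5/8, 1/6)
4. F lies on line ZU with ZF:FU = 1:2 ⇒ F = (5/12, 1/9)
2·[ZAF] = 5/24, 2·[ZNK] = -5/108
[ZAF]:[ZNK] = 5/24:-5/108 = -9/2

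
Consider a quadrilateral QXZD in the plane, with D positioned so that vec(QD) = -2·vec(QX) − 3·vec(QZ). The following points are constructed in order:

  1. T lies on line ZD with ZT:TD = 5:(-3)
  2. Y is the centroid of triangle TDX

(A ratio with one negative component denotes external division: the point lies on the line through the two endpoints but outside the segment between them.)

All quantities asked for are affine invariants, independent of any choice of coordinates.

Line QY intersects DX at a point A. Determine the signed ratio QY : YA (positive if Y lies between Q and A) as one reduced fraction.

QY:YA = -2

Set Q = (0, 0), X = (1, 0), Z = (0, 1), D = (-2, -3); any affine frame gives the same invariant.
1. T lies on line ZD with ZT:TD = 5:(-3) ⇒ T = (-5, -9)
2. Y is the centroid of triangle TDX ⇒ Y = (-2, -4)
line QY meets DX at A = (-1, -2)
Y = Q + t·(A−Q) with t = 2, so QY:YA = 2:-1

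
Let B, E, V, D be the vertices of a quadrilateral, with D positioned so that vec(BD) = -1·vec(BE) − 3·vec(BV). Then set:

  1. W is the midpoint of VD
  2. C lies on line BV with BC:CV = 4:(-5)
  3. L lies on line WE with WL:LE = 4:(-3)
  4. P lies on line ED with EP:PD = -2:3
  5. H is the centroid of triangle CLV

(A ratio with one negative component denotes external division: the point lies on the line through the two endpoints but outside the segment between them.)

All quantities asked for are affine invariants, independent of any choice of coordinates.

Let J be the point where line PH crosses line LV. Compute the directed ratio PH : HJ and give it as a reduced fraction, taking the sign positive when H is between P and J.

PH:HJ = -32/11

Assign B = (0, 0), E = (1, 0), V = (0, 1), D = (-1, -3) — the answer is frame-independent, so this choice is without loss of generality.
1. W is the midpoint of VD ⇒ W = (-1/2, -1)
2. C lies on line BV with BC:CV = 4:(-5) ⇒ C = (0, -4)
3. L lies on line WE with WL:LE = 4:(-3) ⇒ L = (11/2, 3)
4. P lies on line ED with EP:PD = -2:3 ⇒ P = (5, 6)
5. H is the centroid of triangle CLV ⇒ H = (11/6, 0)
line PH meets LV at J = (187/64, 33/16)
H = P + t·(J−P) with t = 32/21, so PH:HJ = 32/21:-11/21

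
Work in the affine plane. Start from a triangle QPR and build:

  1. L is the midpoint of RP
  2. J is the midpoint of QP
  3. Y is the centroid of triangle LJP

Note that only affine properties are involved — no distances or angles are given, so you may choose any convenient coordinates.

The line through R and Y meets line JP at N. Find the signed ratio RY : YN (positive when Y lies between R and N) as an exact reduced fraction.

RY:YN = 5

Work in coordinates with Q = (0, 0), P = (1, 0), R = (0, 1).
1. L is the midpoint of RP ⇒ L = (1/2, 1/2)
2. J is the midpoint of QP ⇒ J = (1/2, 0)
3. Y is the centroid of triangle LJP ⇒ Y = (2/3, 1/6)
line RY meets JP at N = (4/5, 0)
Y = R + t·(N−R) with t = 5/6, so RY:YN = 5/6:1/6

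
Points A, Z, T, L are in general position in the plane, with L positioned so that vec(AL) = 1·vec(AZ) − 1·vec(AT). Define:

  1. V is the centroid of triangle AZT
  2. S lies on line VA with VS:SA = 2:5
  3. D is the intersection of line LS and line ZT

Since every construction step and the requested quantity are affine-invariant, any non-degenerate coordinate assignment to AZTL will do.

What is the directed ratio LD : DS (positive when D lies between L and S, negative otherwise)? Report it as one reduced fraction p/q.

Set A = (0, 0), Z = (1, 0), T = (0, 1), L = (1, -1); any affine frame gives the same invariant.
1. V is the centroid of triangle AZT ⇒ V = (1/3, 1/3)
2. S lies on line VA with VS:SA = 2:5 ⇒ S = (5/21, 5/21)
3. D is the intersection of line LS and line ZT ⇒ D = (-3/5, 8/5)
D = L + t·(S−L) with t = 21/10, so LD:DS = t:(1−t) = 21/10:-11/10

LD:DS = -21/11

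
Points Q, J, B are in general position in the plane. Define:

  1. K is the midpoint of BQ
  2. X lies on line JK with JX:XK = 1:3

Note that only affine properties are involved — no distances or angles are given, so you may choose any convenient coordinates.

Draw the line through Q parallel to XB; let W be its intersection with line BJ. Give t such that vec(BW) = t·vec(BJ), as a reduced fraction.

t = -6

Set Q = (0, 0), J = (1, 0), B = (0, 1); any affine frame gives the same invariant.
1. K is the midpoint of BQ ⇒ K = (0, 1/2)
2. X lies on line JK with JX:XK = 1:3 ⇒ X = (3/4, 1/8)
through Q parallel to XB: direction (-3/4, 7/8); meets BJ at W = (-6, 7)
W = B + t·(J−B) with t = -6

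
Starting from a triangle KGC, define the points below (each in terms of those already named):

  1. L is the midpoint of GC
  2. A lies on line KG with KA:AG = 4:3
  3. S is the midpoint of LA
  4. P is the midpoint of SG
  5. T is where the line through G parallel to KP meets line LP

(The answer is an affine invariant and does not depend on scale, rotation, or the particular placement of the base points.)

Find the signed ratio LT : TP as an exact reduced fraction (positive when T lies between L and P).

Work in coordinates with K = (0, 0), G = (1, 0), C = (0, 1).
1. L is the midpoint of GC ⇒ L = (1/2, 1/2)
2. A lies on line KG with KA:AG = 4:3 ⇒ A = (4/7, 0)
3. S is the midpoint of LA ⇒ S = (15/28, 1/4)
4. P is the midpoint of SG ⇒ P = (43/56, 1/8)
5. T is where the line through G parallel to KP meets line LP ⇒ T = (293/336, -1/48)
T = L + t·(P−L) with t = 25/18, so LT:TP = t:(1−t) = 25/18:-7/18

LT:TP = -25/7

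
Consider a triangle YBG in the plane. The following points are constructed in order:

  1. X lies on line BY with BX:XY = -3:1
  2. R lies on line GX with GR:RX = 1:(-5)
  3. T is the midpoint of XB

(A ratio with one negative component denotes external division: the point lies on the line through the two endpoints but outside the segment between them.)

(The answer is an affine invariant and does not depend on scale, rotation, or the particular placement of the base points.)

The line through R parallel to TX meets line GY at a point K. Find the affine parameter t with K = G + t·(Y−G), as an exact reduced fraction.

t = -1/4

Assign Y = (0, 0), B = (1, 0), G = (0, 1) — the answer is frame-independent, so this choice is without loss of generality.
1. X lies on line BY with BX:XY = -3:1 ⇒ X = (-1/2, 0)
2. R lies on line GX with GR:RX = 1:(-5) ⇒ R = (1/8, 5/4)
3. T is the midpoint of XB ⇒ T = (1/4, 0)
through R parallel to TX: direction (-3/4, 0); meets GY at K = (0, 5/4)
K = G + t·(Y−G) with t = -1/4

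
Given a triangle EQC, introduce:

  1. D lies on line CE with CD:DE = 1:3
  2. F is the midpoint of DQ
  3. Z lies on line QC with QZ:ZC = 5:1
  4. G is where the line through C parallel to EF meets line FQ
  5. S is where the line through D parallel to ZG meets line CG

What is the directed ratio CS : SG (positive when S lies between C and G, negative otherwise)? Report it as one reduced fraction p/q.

Work in coordinates with E = (0, 0), Q = (1, 0), C = (0, 1).
1. D lies on line CE with CD:DE = 1:3 ⇒ D = (0, 3/4)
2. F is the midpoint of DQ ⇒ F = (1/2, 3/8)
3. Z lies on line QC with QZ:ZC = 5:1 ⇒ Z = (1/6, 5/6)
4. G is where the line through C parallel to EF meets line FQ ⇒ G = (-1/6, 7/8)
5. S is where the line through D parallel to ZG meets line CG ⇒ S = (-2/7, 11/14)
S = C + t·(G−C) with t = 12/7, so CS:SG = t:(1−t) = 12/7:-5/7

CS:SG = -12/5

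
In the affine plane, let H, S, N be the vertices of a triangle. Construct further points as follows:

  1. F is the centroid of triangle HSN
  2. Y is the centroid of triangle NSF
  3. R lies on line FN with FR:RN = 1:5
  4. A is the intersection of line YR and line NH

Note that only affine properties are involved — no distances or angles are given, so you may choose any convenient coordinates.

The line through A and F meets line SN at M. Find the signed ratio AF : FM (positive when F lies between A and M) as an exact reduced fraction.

AF:FM = 2/3

Choose coordinates H = (0, 0), S = (1, 0), N = (0, 1).
1. F is the centroid of triangle HSN ⇒ F = (1/3, 1/3)
2. Y is the centroid of triangle NSF ⇒ Y = (4/9, 4/9)
3. R lies on line FN with FR:RN = 1:5 ⇒ R = (5/18, 4/9)
4. A is the intersection of line YR and line NH ⇒ A = (0, 4/9)
line AF meets SN at M = (5/6, 1/6)
F = A + t·(M−A) with t = 2/5, so AF:FM = 2/5:3/5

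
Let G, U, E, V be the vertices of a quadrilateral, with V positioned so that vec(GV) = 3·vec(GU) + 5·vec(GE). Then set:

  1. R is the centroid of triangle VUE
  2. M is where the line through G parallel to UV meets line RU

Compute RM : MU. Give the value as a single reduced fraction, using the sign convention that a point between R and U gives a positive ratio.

Work in coordinates with G = (0, 0), U = (1, 0), E = (0, 1), V = (3, 5).
1. R is the centroid of triangle VUE ⇒ R = (4/3, 2)
2. M is where the line through G parallel to UV meets line RU ⇒ M = (12/7, 30/7)
M = R + t·(U−R) with t = -8/7, so RM:MU = t:(1−t) = -8/7:15/7

RM:MU = -8/15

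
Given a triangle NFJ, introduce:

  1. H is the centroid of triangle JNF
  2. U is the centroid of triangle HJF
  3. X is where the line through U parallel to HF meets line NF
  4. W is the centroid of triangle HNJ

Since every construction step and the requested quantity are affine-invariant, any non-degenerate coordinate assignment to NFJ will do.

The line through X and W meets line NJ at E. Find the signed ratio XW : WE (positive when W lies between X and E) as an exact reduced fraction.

Work in coordinates with N = (0, 0), F = (1, 0), J = (0, 1).
1. H is the centroid of triangle JNF ⇒ H = (1/3, 1/3)
2. U is the centroid of triangle HJF ⇒ U = (4/9, 4/9)
3. X is where the line through U parallel to HF meets line NF ⇒ X = (4/3, 0)
4. W is the centroid of triangle HNJ ⇒ W = (1/9, 4/9)
line XW meets NJ at E = (0, 16/33)
W = X + t·(E−X) with t = 11/12, so XW:WE = 11/12:1/12

XW:WE = 11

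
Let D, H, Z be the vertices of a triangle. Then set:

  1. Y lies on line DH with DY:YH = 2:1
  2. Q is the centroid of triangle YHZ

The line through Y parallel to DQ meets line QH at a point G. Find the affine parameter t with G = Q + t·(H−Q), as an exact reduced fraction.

t = 2/3

Set D = (0, 0), H = (1, 0), Z = (0, 1); any affine frame gives the same invariant.
1. Y lies on line DH with DY:YH = 2:1 ⇒ Y = (2/3, 0)
2. Q is the centroid of triangle YHZ ⇒ Q = (5/9, 1/3)
through Y parallel to DQ: direction (5/9, 1/3); meets QH at G = (23/27, 1/9)
G = Q + t·(H−Q) with t = 2/3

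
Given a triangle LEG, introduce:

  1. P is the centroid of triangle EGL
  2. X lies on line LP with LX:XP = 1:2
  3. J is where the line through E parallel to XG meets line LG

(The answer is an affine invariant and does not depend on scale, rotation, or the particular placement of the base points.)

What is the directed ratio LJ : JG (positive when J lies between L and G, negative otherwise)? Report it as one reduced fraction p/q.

Work in coordinates with L = (0, 0), E = (1, 0), G = (0, 1).
1. P is the centroid of triangle EGL ⇒ P = (1/3, 1/3)
2. X lies on line LP with LX:XP = 1:2 ⇒ X = (1/9, 1/9)
3. J is where the line through E parallel to XG meets line LG ⇒ J = (0, 8)
J = L + t·(G−L) with t = 8, so LJ:JG = t:(1−t) = 8:-7

LJ:JG = -8/7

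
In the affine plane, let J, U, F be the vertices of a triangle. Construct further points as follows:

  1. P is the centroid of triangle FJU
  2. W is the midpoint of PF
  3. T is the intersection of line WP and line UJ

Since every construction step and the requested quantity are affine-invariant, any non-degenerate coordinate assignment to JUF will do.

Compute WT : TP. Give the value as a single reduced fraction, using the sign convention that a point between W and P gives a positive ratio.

Choose coordinates J = (0, 0), U = (1, 0), F = (0, 1).
1. P is the centroid of triangle FJU ⇒ P = (1/3, 1/3)
2. W is the midpoint of PF ⇒ W = (1/6, 2/3)
3. T is the intersection of line WP and line UJ ⇒ T = (1/2, 0)
T = W + t·(P−W) with t = 2, so WT:TP = t:(1−t) = 2:-1

WT:TP = -2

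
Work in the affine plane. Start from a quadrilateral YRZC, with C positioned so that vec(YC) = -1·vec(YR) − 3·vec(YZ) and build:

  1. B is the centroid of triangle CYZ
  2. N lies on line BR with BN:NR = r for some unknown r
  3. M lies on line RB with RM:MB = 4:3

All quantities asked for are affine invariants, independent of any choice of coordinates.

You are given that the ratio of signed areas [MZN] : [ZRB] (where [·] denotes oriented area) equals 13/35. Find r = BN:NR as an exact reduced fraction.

Set Y = (0, 0), R = (1, 0), Z = (0, 1), C = (-1, -3); any affine frame gives the same invariant.
1. B is the centroid of triangle CYZ ⇒ B = (-1/3, -2/3)
2. With BN:NR = r, write λ = r/(r+1) so N = B + λ·(R−B); N is affine-linear in λ
3. M lies on line RB with RM:MB = 4:3 ⇒ M = (5/21, -8/21)
Every point depending on N is an affine combination of N and λ-independent points, so each such coordinate is linear in λ; the λ² term in each signed area is a multiple of (R−B)×(R−B) = 0, so 2·[MZN] and 2·[ZRB] are each linear in λ. Evaluating at λ=0 and λ=1:
  2·[MZN] = -2·λ + 6/7,   2·[ZRB] = -2
So [MZN]:[ZRB] = (-2·λ + 6/7) / (-2). Setting this equal to 13/35:
  -2·λ + 6/7 = 13/35·(-2)  ⇒  λ = 4/5
Then r = λ/(1−λ) = (4/5)/(1/5) = 4. Check: with r = 4, N = (11/15, -2/15) and [MZN]:[ZRB] = 13/35 as required.

r = 4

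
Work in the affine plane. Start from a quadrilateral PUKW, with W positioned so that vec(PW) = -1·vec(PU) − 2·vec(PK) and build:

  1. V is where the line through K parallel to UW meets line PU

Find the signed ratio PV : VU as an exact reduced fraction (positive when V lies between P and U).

Choose coordinates P = (0, 0), U = (1, 0), K = (0, 1), W = (-1, -2).
1. V is where the line through K parallel to UW meets line PU ⇒ V = (-1, 0)
V = P + t·(U−P) with t = -1, so PV:VU = t:(1−t) = -1:2

PV:VU = -1/2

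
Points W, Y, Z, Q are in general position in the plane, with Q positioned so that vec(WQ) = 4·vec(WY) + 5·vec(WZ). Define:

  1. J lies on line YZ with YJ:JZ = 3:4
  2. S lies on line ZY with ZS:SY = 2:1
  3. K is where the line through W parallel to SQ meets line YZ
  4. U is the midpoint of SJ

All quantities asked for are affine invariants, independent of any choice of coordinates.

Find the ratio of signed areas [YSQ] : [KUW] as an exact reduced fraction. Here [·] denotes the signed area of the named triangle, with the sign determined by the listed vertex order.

Work in coordinates with W = (0, 0), Y = (1, 0), Z = (0, 1), Q = (4, 5).
1. J lies on line YZ with YJ:JZ = 3:4 ⇒ J = (4/7, 3/7)
2. S lies on line ZY with ZS:SY = 2:1 ⇒ S = (2/3, 1/3)
3. K is where the line through W parallel to SQ meets line YZ ⇒ K = (5/12, 7/12)
4. U is the midpoint of SJ ⇒ U = (13/21, 8/21)
2·[YSQ] = -8/3, 2·[KUW] = -17/84
[YSQ]:[KUW] = -8/3:-17/84 = 224/17

[YSQ]:[KUW] = 224/17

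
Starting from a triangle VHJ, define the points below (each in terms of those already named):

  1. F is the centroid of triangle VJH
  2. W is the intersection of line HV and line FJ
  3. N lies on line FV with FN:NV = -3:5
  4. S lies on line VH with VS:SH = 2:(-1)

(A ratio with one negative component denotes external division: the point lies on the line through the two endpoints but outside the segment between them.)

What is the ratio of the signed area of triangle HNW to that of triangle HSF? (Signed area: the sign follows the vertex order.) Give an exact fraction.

Assign V = (0, 0), H = (1, 0), J = (0, 1) — the answer is frame-independent, so this choice is without loss of generality.
1. F is the centroid of triangle VJH ⇒ F = (1/3, 1/3)
2. W is the intersection of line HV and line FJ ⇒ W = (1/2, 0)
3. N lies on line FV with FN:NV = -3:5 ⇒ N = (5/6, 5/6)
4. S lies on line VH with VS:SH = 2:(-1) ⇒ S = (2, 0)
2·[HNW] = 5/12, 2·[HSF] = 1/3
[HNW]:[HSF] = 5/12:1/3 = 5/4

[HNW]:[HSF] = 5/4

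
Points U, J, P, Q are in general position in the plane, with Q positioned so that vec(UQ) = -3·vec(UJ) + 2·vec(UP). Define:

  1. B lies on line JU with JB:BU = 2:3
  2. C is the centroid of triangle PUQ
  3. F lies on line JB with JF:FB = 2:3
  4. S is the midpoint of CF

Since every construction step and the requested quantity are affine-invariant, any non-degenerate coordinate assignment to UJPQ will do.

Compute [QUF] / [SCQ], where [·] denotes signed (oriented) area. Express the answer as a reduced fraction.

[QUF]:[SCQ] = 21

Set U = (0, 0), J = (1, 0), P = (0, 1), Q = (-3, 2); any affine frame gives the same invariant.
1. B lies on line JU with JB:BU = 2:3 ⇒ B = (3/5, 0)
2. C is the centroid of triangle PUQ ⇒ C = (-1, 1)
3. F lies on line JB with JF:FB = 2:3 ⇒ F = (21/25, 0)
4. S is the midpoint of CF ⇒ S = (-2/25, 1/2)
2·[QUF] = 42/25, 2·[SCQ] = 2/25
[QUF]:[SCQ] = 42/25:2/25 = 21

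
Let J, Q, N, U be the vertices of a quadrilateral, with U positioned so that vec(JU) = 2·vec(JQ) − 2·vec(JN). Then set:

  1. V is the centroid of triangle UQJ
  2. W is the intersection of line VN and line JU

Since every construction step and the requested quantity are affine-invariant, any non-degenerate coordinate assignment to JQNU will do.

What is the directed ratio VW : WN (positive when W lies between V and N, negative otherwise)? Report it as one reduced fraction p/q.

Choose coordinates J = (0, 0), Q = (1, 0), N = (0, 1), U = (2, -2).
1. V is the centroid of triangle UQJ ⇒ V = (1, -2/3)
2. W is the intersection of line VN and line JU ⇒ W = (3/2, -3/2)
W = V + t·(N−V) with t = -1/2, so VW:WN = t:(1−t) = -1/2:3/2

VW:WN = -1/3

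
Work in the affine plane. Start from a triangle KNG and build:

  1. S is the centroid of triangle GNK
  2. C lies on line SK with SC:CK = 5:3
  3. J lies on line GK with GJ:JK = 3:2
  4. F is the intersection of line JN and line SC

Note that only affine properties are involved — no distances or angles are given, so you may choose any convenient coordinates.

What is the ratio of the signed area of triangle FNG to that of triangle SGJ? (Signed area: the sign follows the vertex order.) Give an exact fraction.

[FNG]:[SGJ] = 15/7

Set K = (0, 0), N = (1, 0), G = (0, 1); any affine frame gives the same invariant.
1. S is the centroid of triangle GNK ⇒ S = (1/3, 1/3)
2. C lies on line SK with SC:CK = 5:3 ⇒ C = (1/8, 1/8)
3. J lies on line GK with GJ:JK = 3:2 ⇒ J = (0, 2/5)
4. F is the intersection of line JN and line SC ⇒ F = (2/7, 2/7)
2·[FNG] = 3/7, 2·[SGJ] = 1/5
[FNG]:[SGJ] = 3/7:1/5 = 15/7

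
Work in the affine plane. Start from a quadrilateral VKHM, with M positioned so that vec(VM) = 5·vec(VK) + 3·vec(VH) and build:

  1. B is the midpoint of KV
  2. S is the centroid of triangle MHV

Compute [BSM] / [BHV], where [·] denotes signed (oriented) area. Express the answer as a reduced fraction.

Set V = (0, 0), K = (1, 0), H = (0, 1), M = (5, 3); any affine frame gives the same invariant.
1. B is the midpoint of KV ⇒ B = (1/2, 0)
2. S is the centroid of triangle MHV ⇒ S = (5/3, 4/3)
2·[BSM] = -5/2, 2·[BHV] = 1/2
[BSM]:[BHV] = -5/2:1/2 = -5

[BSM]:[BHV] = -5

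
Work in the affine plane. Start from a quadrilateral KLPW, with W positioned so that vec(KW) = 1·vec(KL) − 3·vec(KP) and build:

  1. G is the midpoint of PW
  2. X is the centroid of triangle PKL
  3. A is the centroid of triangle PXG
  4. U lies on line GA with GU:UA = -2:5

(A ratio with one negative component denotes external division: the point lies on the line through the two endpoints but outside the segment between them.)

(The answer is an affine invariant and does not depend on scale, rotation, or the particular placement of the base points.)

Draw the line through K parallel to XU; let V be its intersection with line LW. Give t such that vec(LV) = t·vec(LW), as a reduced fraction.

t = 112/51

Assign K = (0, 0), L = (1, 0), P = (0, 1), W = (1, -3) — the answer is frame-independent, so this choice is without loss of generality.
1. G is the midpoint of PW ⇒ G = (1/2, -1)
2. X is the centroid of triangle PKL ⇒ X = (1/3, 1/3)
3. A is the centroid of triangle PXG ⇒ A = (5/18, 1/9)
4. U lies on line GA with GU:UA = -2:5 ⇒ U = (35/54, -47/27)
through K parallel to XU: direction (17/54, -56/27); meets LW at V = (1, -112/17)
V = L + t·(W−L) with t = 112/51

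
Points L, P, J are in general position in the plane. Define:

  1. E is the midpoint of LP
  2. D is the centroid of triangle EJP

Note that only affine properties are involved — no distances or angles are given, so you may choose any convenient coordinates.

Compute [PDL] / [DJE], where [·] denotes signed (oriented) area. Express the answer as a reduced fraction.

Set L = (0, 0), P = (1, 0), J = (0, 1); any affine frame gives the same invariant.
1. E is the midpoint of LP ⇒ E = (1/2, 0)
2. D is the centroid of triangle EJP ⇒ D = (1/2, 1/3)
2·[PDL] = 1/3, 2·[DJE] = 1/6
[PDL]:[DJE] = 1/3:1/6 = 2

[PDL]:[DJE] = 2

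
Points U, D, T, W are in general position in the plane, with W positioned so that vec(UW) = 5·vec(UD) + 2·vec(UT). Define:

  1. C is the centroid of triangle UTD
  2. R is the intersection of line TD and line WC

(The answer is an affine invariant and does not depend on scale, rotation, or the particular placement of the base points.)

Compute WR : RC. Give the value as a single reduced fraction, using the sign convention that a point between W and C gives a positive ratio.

WR:RC = 18

Work in coordinates with U = (0, 0), D = (1, 0), T = (0, 1), W = (5, 2).
1. C is the centroid of triangle UTD ⇒ C = (1/3, 1/3)
2. R is the intersection of line TD and line WC ⇒ R = (11/19, 8/19)
R = W + t·(C−W) with t = 18/19, so WR:RC = t:(1−t) = 18/19:1/19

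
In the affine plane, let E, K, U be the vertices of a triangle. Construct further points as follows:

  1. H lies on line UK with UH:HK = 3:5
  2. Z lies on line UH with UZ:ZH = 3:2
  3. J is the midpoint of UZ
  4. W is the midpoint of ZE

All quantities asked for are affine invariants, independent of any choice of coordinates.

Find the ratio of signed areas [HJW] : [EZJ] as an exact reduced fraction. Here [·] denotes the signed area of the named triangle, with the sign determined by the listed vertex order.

Set E = (0, 0), K = (1, 0), U = (0, 1); any affine frame gives the same invariant.
1. H lies on line UK with UH:HK = 3:5 ⇒ H = (3/8, 5/8)
2. Z lies on line UH with UZ:ZH = 3:2 ⇒ Z = (9/40, 31/40)
3. J is the midpoint of UZ ⇒ J = (9/80, 71/80)
4. W is the midpoint of ZE ⇒ W = (9/80, 31/80)
2·[HJW] = 21/160, 2·[EZJ] = 9/80
[HJW]:[EZJ] = 21/160:9/80 = 7/6

[HJW]:[EZJ] = 7/6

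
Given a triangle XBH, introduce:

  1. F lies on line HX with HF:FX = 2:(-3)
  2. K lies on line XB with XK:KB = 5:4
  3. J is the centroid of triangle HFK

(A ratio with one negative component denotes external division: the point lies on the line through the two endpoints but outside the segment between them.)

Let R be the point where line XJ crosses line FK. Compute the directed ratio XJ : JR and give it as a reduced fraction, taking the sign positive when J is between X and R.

Work in coordinates with X = (0, 0), B = (1, 0), H = (0, 1).
1. F lies on line HX with HF:FX = 2:(-3) ⇒ F = (0, 3)
2. K lies on line XB with XK:KB = 5:4 ⇒ K = (5/9, 0)
3. J is the centroid of triangle HFK ⇒ J = (5/27, 4/3)
line XJ meets FK at R = (5/21, 12/7)
J = X + t·(R−X) with t = 7/9, so XJ:JR = 7/9:2/9

XJ:JR = 7/2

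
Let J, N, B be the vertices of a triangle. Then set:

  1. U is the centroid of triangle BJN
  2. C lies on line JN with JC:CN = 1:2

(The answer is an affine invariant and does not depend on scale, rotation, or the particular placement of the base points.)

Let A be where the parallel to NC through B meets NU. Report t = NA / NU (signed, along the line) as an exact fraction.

Work in coordinates with J = (0, 0), N = (1, 0), B = (0, 1).
1. U is the centroid of triangle BJN ⇒ U = (1/3, 1/3)
2. C lies on line JN with JC:CN = 1:2 ⇒ C = (1/3, 0)
through B parallel to NC: direction (-2/3, 0); meets NU at A = (-1, 1)
A = N + t·(U−N) with t = 3

t = 3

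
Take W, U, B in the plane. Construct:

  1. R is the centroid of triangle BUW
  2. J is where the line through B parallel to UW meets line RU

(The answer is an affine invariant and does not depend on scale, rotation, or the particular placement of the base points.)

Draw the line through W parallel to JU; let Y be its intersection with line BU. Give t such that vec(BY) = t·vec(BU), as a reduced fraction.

Choose coordinates W = (0, 0), U = (1, 0), B = (0, 1).
1. R is the centroid of triangle BUW ⇒ R = (1/3, 1/3)
2. J is where the line through B parallel to UW meets line RU ⇒ J = (-1, 1)
through W parallel to JU: direction (2, -1); meets BU at Y = (2, -1)
Y = B + t·(U−B) with t = 2

t = 2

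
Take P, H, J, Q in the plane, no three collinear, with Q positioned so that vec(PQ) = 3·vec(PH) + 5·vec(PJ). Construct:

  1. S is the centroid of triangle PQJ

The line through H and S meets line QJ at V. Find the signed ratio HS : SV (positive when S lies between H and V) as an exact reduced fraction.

Choose coordinates P = (0, 0), H = (1, 0), J = (0, 1), Q = (3, 5).
1. S is the centroid of triangle PQJ ⇒ S = (1, 2)
line HS meets QJ at V = (1, 7/3)
S = H + t·(V−H) with t = 6/7, so HS:SV = 6/7:1/7

HS:SV = 6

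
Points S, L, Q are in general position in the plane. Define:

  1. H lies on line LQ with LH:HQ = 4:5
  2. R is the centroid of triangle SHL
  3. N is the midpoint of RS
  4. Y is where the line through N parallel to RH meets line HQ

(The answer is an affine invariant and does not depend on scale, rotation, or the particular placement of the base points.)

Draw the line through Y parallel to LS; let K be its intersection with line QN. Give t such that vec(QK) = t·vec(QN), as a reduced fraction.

t = 9/25

Work in coordinates with S = (0, 0), L = (1, 0), Q = (0, 1).
1. H lies on line LQ with LH:HQ = 4:5 ⇒ H = (5/9, 4/9)
2. R is the centroid of triangle SHL ⇒ R = (14/27, 4/27)
3. N is the midpoint of RS ⇒ N = (7/27, 2/27)
4. Y is where the line through N parallel to RH meets line HQ ⇒ Y = (1/3, 2/3)
through Y parallel to LS: direction (-1, 0); meets QN at K = (7/75, 2/3)
K = Q + t·(N−Q) with t = 9/25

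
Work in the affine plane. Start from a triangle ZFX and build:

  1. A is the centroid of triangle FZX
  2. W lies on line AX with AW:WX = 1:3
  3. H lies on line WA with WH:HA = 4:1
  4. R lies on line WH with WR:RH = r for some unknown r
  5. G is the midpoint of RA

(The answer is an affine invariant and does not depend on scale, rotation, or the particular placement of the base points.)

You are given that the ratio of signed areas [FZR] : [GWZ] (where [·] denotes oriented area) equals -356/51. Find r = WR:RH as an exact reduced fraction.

r = 4/3

Assign Z = (0, 0), F = (1, 0), X = (0, 1) — the answer is frame-independent, so this choice is without loss of generality.
1. A is the centroid of triangle FZX ⇒ A = (1/3, 1/3)
2. W lies on line AX with AW:WX = 1:3 ⇒ W = (1/4, 1/2)
3. H lies on line WA with WH:HA = 4:1 ⇒ H = (19/60, 11/30)
4. With WR:RH = r, write λ = r/(r+1) so R = W + λ·(H−W); R is affine-linear in λ
5. G is the midpoint of RA ⇒ G is an affine combination of earlier points and hence also affine-linear in λ
Every point depending on R is an affine combination of R and λ-independent points, so each such coordinate is linear in λ; the λ² term in each signed area is a multiple of (H−W)×(H−W) = 0, so 2·[FZR] and 2·[GWZ] are each linear in λ. Evaluating at λ=0 and λ=1:
  2·[FZR] = 2/15·λ − 1/2,   2·[GWZ] = 1/30·λ + 1/24
So [FZR]:[GWZ] = (2/15·λ − 1/2) / (1/30·λ + 1/24). Setting this equal to -356/51:
  2/15·λ − 1/2 = -356/51·(1/30·λ + 1/24)  ⇒  λ = 4/7
Then r = λ/(1−λ) = (4/7)/(3/7) = 4/3. Check: with r = 4/3, R = (121/420, 89/210) and [FZR]:[GWZ] = -356/51 as required.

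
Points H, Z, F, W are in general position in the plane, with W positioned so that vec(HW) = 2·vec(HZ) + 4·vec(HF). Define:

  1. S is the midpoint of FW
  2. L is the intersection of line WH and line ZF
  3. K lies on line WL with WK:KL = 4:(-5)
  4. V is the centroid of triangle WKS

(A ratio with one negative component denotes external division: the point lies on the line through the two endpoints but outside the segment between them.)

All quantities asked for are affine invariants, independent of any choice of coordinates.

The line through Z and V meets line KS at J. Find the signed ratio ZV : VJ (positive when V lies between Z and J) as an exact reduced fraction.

Assign H = (0, 0), Z = (1, 0), F = (0, 1), W = (2, 4) — the answer is frame-independent, so this choice is without loss of generality.
1. S is the midpoint of FW ⇒ S = (1, 5/2)
2. L is the intersection of line WH and line ZF ⇒ L = (1/3, 2/3)
3. K lies on line WL with WK:KL = 4:(-5) ⇒ K = (26/3, 52/3)
4. V is the centroid of triangle WKS ⇒ V = (35/9, 143/18)
line ZV meets KS at J = (61/15, 253/30)
V = Z + t·(J−Z) with t = 65/69, so ZV:VJ = 65/69:4/69

ZV:VJ = 65/4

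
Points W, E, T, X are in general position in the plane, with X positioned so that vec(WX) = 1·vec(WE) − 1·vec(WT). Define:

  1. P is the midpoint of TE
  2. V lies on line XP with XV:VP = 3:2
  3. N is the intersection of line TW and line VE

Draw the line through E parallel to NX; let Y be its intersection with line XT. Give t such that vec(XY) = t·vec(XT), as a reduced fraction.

Assign W = (0, 0), E = (1, 0), T = (0, 1), X = (1, -1) — the answer is frame-independent, so this choice is without loss of generality.
1. P is the midpoint of TE ⇒ P = (1/2, 1/2)
2. V lies on line XP with XV:VP = 3:2 ⇒ V = (7/10, -1/10)
3. N is the intersection of line TW and line VE ⇒ N = (0, -1/3)
through E parallel to NX: direction (1, -2/3); meets XT at Y = (1/4, 1/2)
Y = X + t·(T−X) with t = 3/4

t = 3/4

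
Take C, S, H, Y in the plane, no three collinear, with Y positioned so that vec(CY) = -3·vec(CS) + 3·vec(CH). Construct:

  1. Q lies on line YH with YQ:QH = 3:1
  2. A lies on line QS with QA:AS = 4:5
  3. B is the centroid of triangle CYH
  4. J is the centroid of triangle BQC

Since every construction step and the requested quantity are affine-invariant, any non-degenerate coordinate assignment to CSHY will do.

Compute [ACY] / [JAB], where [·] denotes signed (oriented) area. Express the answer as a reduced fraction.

[ACY]:[JAB] = -27/2

Assign C = (0, 0), S = (1, 0), H = (0, 1), Y = (-3, 3) — the answer is frame-independent, so this choice is without loss of generality.
1. Q lies on line YH with YQ:QH = 3:1 ⇒ Q = (-3/4, 3/2)
2. A lies on line QS with QA:AS = 4:5 ⇒ A = (1/36, 5/6)
3. B is the centroid of triangle CYH ⇒ B = (-1, 4/3)
4. J is the centroid of triangle BQC ⇒ J = (-7/12, 17/18)
2·[ACY] = -31/12, 2·[JAB] = 31/162
[ACY]:[JAB] = -31/12:31/162 = -27/2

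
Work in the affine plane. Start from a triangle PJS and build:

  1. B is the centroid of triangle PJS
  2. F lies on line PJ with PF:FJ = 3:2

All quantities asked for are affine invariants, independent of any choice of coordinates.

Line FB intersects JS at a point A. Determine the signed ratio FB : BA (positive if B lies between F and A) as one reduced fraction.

Set P = (0, 0), J = (1, 0), S = (0, 1); any affine frame gives the same invariant.
1. B is the centroid of triangle PJS ⇒ B = (1/3, 1/3)
2. F lies on line PJ with PF:FJ = 3:2 ⇒ F = (3/5, 0)
line FB meets JS at A = (-1, 2)
B = F + t·(A−F) with t = 1/6, so FB:BA = 1/6:5/6

FB:BA = 1/5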